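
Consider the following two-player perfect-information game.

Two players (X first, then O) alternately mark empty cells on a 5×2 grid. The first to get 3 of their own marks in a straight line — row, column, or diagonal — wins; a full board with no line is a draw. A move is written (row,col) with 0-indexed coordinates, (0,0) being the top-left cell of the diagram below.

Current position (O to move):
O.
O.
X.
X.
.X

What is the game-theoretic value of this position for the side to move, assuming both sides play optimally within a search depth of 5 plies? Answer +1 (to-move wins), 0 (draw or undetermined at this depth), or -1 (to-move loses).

value(O./O./X./X./.X, O) = 0

p1 O@[O./O./X./X./.X]: (0,1)[OO/O./X./X./.X]-1 (1,1)[O./OO/X./X./.X]-1 (2,1)[O./O./XO/X./.X]-1 (3,1)[O./O./X./XO/.X]-1 (4,0)[O./O./X./X./OX]+0*
p2 X@[O./O./X./X./OX]: (0,1)[OX/O./X./X./OX]+0* (1,1)[O./OX/X./X./OX]+0 (2,1)[O./O./XX/X./OX]+0 (3,1)[O./O./X./XX/OX]+0
p3 O@[OX/O./X./X./OX]: (1,1)[OX/OO/X./X./OX]+0* (2,1)[OX/O./XO/X./OX]+0 (3,1)[OX/O./X./XO/OX]+0
p4 X@[OX/OO/X./X./OX]: (2,1)[OX/OO/XX/X./OX]+0* (3,1)[OX/OO/X./XX/OX]+0
p5 O@[OX/OO/XX/X./OX]: (3,1)[OX/OO/XX/XO/OX]+0*
p6 X@[OX/OO/XX/XO/OX] terminal +0; root [O./O./X./X./.X] d5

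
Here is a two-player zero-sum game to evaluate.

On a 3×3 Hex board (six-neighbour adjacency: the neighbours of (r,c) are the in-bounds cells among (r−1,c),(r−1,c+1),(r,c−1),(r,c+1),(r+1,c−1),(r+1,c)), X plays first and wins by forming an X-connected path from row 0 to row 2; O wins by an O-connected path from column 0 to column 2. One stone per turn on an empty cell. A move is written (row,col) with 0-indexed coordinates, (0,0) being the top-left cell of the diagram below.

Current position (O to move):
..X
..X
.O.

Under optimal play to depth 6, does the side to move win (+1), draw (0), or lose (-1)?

value(..X/..X/.O., O) = -1

p1 O@[..X/..X/.O.]: (0,0)[O.X/..X/.O.]-1* (0,1)[.OX/..X/.O.]-1 (1,0)[..X/O.X/.O.]-1 (1,1)[..X/.OX/.O.]-1 (2,0)[..X/..X/OO.]-1 (2,2)[..X/..X/.OO]-1
p2 X@[O.X/..X/.O.]: (0,1)[OXX/..X/.O.]+1* (1,0)[O.X/X.X/.O.]+1 (1,1)[O.X/.XX/.O.]+1 (2,0)[O.X/..X/XO.]+1 (2,2)[O.X/..X/.OX]+1
p3 O@[OXX/..X/.O.]: (1,0)[OXX/O.X/.O.]-1* (1,1)[OXX/.OX/.O.]-1 (2,0)[OXX/..X/OO.]-1 (2,2)[OXX/..X/.OO]-1
p4 X@[OXX/O.X/.O.]: (1,1)[OXX/OXX/.O.]+1* (2,0)[OXX/O.X/XO.]+1 (2,2)[OXX/O.X/.OX]+1
p5 O@[OXX/OXX/.O.]: (2,0)[OXX/OXX/OO.]-1* (2,2)[OXX/OXX/.OO]-1
p6 X@[OXX/OXX/OO.]: (2,2)[OXX/OXX/OOX]+1*
p7 O@[OXX/OXX/OOX] terminal -1; root [..X/..X/.O.] d6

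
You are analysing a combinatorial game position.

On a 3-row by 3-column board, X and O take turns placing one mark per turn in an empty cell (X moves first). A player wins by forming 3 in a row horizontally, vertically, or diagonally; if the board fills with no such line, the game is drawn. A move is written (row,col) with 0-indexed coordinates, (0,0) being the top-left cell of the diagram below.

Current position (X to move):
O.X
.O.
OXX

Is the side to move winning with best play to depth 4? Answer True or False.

ply 1, X at O.X/.O./OXX | (0,1)=-1→OXX/.O./OXX; (1,0)=+0→O.X/XO./OXX; (1,2)=+1→O.X/.OX/OXX*
ply 2: O.X/.OX/OXX is terminal -1 (O); from O.X/.O./OXX depth 4

X winning at [O.X/.O./OXX]: True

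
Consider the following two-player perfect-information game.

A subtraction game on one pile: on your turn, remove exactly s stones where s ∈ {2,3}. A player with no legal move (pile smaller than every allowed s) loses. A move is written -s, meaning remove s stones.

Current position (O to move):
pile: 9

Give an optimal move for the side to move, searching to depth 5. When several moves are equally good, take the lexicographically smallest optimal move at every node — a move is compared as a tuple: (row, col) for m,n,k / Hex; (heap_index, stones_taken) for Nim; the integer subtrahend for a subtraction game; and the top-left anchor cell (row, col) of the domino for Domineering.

O's best at [9]: -3

ply 1, O at 9 | -2=-1→7; -3=+1→6*
ply 2, X at 6 | -2=-1→4*; -3=-1→3
ply 3, O at 4 | -2=-1→2; -3=+1→1*
ply 4: 1 is terminal -1 (X); from 9 depth 5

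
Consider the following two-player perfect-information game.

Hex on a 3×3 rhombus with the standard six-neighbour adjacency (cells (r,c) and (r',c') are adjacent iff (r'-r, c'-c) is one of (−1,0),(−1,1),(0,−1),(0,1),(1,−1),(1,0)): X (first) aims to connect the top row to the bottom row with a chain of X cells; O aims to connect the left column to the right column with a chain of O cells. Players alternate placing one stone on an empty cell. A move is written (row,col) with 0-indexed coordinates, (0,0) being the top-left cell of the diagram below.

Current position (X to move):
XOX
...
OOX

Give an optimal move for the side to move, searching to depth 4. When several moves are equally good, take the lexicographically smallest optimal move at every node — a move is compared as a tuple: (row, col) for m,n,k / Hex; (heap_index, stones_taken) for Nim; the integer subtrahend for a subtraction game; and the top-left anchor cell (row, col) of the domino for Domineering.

X's best at [XOX/.../OOX]: (1,2)

[XOX/.../OOX] X move#1: (1,0):-1/XOX/X../OOX, (1,1):-1/XOX/.X./OOX, (1,2):+1/XOX/..X/OOX*
[XOX/..X/OOX] end (terminal -1, O#2); searched XOX/.../OOX to 4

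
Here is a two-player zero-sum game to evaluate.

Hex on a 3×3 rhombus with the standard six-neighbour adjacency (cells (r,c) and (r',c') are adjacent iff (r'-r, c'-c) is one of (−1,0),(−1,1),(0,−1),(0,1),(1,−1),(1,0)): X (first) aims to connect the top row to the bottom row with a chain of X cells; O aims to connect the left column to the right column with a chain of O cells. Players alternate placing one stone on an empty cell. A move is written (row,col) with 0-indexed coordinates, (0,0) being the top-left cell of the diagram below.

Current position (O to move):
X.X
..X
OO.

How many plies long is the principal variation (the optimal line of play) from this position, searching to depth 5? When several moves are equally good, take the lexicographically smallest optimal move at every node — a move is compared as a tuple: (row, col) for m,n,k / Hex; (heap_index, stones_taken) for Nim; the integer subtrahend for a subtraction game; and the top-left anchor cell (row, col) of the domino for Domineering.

PV length from [X.X/..X/OO.]: 1 ply

p1 O@[X.X/..X/OO.]: (0,1)[XOX/..X/OO.]-1 (1,0)[X.X/O.X/OO.]-1 (1,1)[X.X/.OX/OO.]-1 (2,2)[X.X/..X/OOO]+1*
p2 X@[X.X/..X/OOO] terminal -1; root [X.X/..X/OO.] d5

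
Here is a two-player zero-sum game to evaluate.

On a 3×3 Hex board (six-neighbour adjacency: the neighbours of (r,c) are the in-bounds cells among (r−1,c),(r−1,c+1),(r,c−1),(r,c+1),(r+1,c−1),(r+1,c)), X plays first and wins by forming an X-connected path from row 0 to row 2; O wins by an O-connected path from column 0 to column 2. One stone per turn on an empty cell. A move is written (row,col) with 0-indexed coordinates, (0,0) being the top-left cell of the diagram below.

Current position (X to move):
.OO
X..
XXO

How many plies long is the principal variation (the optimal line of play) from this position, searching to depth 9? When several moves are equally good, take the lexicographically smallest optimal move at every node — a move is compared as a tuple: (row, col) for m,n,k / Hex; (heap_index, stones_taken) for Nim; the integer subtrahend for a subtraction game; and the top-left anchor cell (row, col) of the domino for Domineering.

PV length from [.OO/X../XXO]: 1 ply

p1 X@[.OO/X../XXO]: (0,0)[XOO/X../XXO]+1* (1,1)[.OO/XX./XXO]-1 (1,2)[.OO/X.X/XXO]-1
p2 O@[XOO/X../XXO] terminal -1; root [.OO/X../XXO] d9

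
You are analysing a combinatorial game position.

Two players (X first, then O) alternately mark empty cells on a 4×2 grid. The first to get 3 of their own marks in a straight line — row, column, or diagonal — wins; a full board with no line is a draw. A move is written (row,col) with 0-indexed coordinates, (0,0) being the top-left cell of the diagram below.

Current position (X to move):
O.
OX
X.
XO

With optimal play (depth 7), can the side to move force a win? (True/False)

p1 X@[O./OX/X./XO]: (0,1)[OX/OX/X./XO]+0* (2,1)[O./OX/XX/XO]+0
p2 O@[OX/OX/X./XO]: (2,1)[OX/OX/XO/XO]+0*
p3 X@[OX/OX/XO/XO] terminal +0; root [O./OX/X./XO] d7

X winning at [O./OX/X./XO]: False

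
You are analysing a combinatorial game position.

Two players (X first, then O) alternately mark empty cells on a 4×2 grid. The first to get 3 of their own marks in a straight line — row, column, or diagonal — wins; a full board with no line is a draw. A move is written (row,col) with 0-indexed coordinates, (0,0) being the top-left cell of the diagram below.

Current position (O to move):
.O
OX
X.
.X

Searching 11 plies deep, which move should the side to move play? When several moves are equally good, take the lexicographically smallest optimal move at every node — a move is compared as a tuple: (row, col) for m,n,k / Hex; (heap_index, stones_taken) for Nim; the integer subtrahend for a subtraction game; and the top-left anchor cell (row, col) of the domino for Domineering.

[.O/OX/X./.X] O move#1: (0,0):-1/OO/OX/X./.X, (2,1):+0/.O/OX/XO/.X*, (3,0):-1/.O/OX/X./OX
[.O/OX/XO/.X] X move#2: (0,0):+0/XO/OX/XO/.X*, (3,0):+0/.O/OX/XO/XX
[XO/OX/XO/.X] O move#3: (3,0):+0/XO/OX/XO/OX*
[XO/OX/XO/OX] end (terminal +0, X#4); searched .O/OX/X./.X to 11

O's best at [.O/OX/X./.X]: (2,1)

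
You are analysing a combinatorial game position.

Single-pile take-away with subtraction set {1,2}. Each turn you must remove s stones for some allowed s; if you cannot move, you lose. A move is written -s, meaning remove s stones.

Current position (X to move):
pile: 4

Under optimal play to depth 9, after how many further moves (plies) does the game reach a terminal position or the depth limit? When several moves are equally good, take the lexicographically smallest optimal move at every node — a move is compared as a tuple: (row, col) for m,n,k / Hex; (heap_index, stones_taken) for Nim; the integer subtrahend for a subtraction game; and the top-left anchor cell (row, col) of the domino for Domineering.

PV length from [4]: 3 plies

ply 1, X at 4 | -1=+1→3*; -2=-1→2
ply 2, O at 3 | -1=-1→2*; -2=-1→1
ply 3, X at 2 | -1=-1→1; -2=+1→0*
ply 4: 0 is terminal -1 (O); from 4 depth 9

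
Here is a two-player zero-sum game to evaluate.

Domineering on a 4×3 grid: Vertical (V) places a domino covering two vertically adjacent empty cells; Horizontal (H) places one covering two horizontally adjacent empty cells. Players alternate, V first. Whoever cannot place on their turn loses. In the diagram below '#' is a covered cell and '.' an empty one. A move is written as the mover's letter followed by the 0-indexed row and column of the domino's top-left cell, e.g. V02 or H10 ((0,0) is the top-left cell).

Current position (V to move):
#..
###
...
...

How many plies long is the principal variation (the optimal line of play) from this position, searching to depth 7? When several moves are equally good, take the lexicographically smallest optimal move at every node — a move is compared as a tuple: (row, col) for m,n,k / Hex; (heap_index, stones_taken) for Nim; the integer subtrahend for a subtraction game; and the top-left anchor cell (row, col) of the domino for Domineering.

p1 V@[#../###/.../...]: V20[#../###/#../#..]-1 V21[#../###/.#./.#.]+1* V22[#../###/..#/..#]-1
p2 H@[#../###/.#./.#.]: H01[###/###/.#./.#.]-1*
p3 V@[###/###/.#./.#.]: V20[###/###/##./##.]+1* V22[###/###/.##/.##]+1
p4 H@[###/###/##./##.] terminal -1; root [#../###/.../...] d7

PV length from [#../###/.../...]: 3 plies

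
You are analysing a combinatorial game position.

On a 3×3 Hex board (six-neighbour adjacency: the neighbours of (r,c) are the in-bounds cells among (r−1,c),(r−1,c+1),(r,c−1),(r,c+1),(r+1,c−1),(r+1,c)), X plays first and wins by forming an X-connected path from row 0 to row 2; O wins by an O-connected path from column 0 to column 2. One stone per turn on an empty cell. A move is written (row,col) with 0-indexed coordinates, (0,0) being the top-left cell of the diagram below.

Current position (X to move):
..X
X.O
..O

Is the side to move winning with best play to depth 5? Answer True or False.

p1 X@[..X/X.O/..O]: (0,0)[X.X/X.O/..O]-1 (0,1)[.XX/X.O/..O]-1 (1,1)[..X/XXO/..O]+1* (2,0)[..X/X.O/X.O]+1 (2,1)[..X/X.O/.XO]+1
p2 O@[..X/XXO/..O]: (0,0)[O.X/XXO/..O]-1* (0,1)[.OX/XXO/..O]-1 (2,0)[..X/XXO/O.O]-1 (2,1)[..X/XXO/.OO]-1
p3 X@[O.X/XXO/..O]: (0,1)[OXX/XXO/..O]+1* (2,0)[O.X/XXO/X.O]+1 (2,1)[O.X/XXO/.XO]+1
p4 O@[OXX/XXO/..O]: (2,0)[OXX/XXO/O.O]-1* (2,1)[OXX/XXO/.OO]-1
p5 X@[OXX/XXO/O.O]: (2,1)[OXX/XXO/OXO]+1*
p6 O@[OXX/XXO/OXO] terminal -1; root [..X/X.O/..O] d5

X winning at [..X/X.O/..O]: True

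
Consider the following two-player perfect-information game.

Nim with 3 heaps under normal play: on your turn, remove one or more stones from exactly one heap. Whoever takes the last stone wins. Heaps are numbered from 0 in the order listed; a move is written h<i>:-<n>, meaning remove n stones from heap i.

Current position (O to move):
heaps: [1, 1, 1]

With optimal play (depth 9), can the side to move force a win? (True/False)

O winning at [(1,1,1)]: True

ply 1, O at (1,1,1) | h0:-1=+1→(0,1,1)*; h1:-1=+1→(1,0,1); h2:-1=+1→(1,1,0)
ply 2, X at (0,1,1) | h1:-1=-1→(0,0,1)*; h2:-1=-1→(0,1,0)
ply 3, O at (0,0,1) | h2:-1=+1→(0,0,0)*
ply 4: (0,0,0) is terminal -1 (X); from (1,1,1) depth 9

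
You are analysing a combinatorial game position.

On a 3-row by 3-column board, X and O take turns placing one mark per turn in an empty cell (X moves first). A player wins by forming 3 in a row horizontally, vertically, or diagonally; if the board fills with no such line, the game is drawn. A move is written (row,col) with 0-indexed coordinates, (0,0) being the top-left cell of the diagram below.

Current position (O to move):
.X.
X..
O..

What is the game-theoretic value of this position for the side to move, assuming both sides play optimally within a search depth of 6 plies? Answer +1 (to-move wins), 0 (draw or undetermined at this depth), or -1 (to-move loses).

value(.X./X../O.., O) = +1

ply 1, O at .X./X../O.. | (0,0)=-1→OX./X../O..; (0,2)=-1→.XO/X../O..; (1,1)=+0→.X./XO./O..; (1,2)=+0→.X./X.O/O..; (2,1)=-1→.X./X../OO.; (2,2)=+1→.X./X../O.O*
ply 2, X at .X./X../O.O | (0,0)=-1→XX./X../O.O*; (0,2)=-1→.XX/X../O.O; (1,1)=-1→.X./XX./O.O; (1,2)=-1→.X./X.X/O.O; (2,1)=-1→.X./X../OXO
ply 3, O at XX./X../O.O | (0,2)=+1→XXO/X../O.O*; (1,1)=-1→XX./XO./O.O; (1,2)=-1→XX./X.O/O.O; (2,1)=+1→XX./X../OOO
ply 4, X at XXO/X../O.O | (1,1)=-1→XXO/XX./O.O*; (1,2)=-1→XXO/X.X/O.O; (2,1)=-1→XXO/X../OXO
ply 5, O at XXO/XX./O.O | (1,2)=+1→XXO/XXO/O.O*; (2,1)=+1→XXO/XX./OOO
ply 6: XXO/XXO/O.O is terminal -1 (X); from .X./X../O.. depth 6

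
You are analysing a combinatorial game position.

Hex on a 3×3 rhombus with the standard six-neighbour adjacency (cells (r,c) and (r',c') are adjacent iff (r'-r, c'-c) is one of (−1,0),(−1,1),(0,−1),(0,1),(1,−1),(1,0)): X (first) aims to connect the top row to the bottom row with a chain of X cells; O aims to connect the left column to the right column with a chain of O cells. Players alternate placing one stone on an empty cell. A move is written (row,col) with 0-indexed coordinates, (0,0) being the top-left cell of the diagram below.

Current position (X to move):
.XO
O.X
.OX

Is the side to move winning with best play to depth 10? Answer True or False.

X winning at [.XO/O.X/.OX]: True

ply 1, X at .XO/O.X/.OX | (0,0)=-1→XXO/O.X/.OX; (1,1)=+1→.XO/OXX/.OX*; (2,0)=-1→.XO/O.X/XOX
ply 2: .XO/OXX/.OX is terminal -1 (O); from .XO/O.X/.OX depth 10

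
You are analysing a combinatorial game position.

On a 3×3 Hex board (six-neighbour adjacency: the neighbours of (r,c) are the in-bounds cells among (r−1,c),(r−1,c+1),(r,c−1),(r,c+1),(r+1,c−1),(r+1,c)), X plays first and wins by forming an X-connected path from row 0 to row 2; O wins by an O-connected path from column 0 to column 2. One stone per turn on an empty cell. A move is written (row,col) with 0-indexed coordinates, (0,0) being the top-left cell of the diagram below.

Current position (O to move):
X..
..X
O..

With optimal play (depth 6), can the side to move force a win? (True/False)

ply 1, O at X../..X/O.. | (0,1)=-1→XO./..X/O..*; (0,2)=-1→X.O/..X/O..; (1,0)=-1→X../O.X/O..; (1,1)=-1→X../.OX/O..; (2,1)=-1→X../..X/OO.; (2,2)=-1→X../..X/O.O
ply 2, X at XO./..X/O.. | (0,2)=+1→XOX/..X/O..*; (1,0)=+1→XO./X.X/O..; (1,1)=+1→XO./.XX/O..; (2,1)=-1→XO./..X/OX.; (2,2)=-1→XO./..X/O.X
ply 3, O at XOX/..X/O.. | (1,0)=-1→XOX/O.X/O..*; (1,1)=-1→XOX/.OX/O..; (2,1)=-1→XOX/..X/OO.; (2,2)=-1→XOX/..X/O.O
ply 4, X at XOX/O.X/O.. | (1,1)=+1→XOX/OXX/O..*; (2,1)=+1→XOX/O.X/OX.; (2,2)=+1→XOX/O.X/O.X
ply 5, O at XOX/OXX/O.. | (2,1)=-1→XOX/OXX/OO.*; (2,2)=-1→XOX/OXX/O.O
ply 6, X at XOX/OXX/OO. | (2,2)=+1→XOX/OXX/OOX*
ply 7: XOX/OXX/OOX is terminal -1 (O); from X../..X/O.. depth 6

O winning at [X../..X/O..]: False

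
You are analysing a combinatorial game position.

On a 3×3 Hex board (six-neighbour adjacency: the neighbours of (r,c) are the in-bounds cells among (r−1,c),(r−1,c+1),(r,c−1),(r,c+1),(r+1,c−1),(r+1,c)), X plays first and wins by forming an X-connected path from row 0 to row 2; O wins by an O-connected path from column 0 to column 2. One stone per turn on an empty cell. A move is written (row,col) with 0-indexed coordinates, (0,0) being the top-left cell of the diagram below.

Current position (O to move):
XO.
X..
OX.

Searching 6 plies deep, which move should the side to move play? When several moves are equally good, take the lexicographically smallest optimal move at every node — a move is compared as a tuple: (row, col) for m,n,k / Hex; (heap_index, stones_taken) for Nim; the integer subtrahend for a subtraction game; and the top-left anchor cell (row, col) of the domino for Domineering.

[XO./X../OX.] O move#1: (0,2):-1/XOO/X../OX., (1,1):+1/XO./XO./OX.*, (1,2):-1/XO./X.O/OX., (2,2):-1/XO./X../OXO
[XO./XO./OX.] X move#2: (0,2):-1/XOX/XO./OX.*, (1,2):-1/XO./XOX/OX., (2,2):-1/XO./XO./OXX
[XOX/XO./OX.] O move#3: (1,2):+1/XOX/XOO/OX.*, (2,2):-1/XOX/XO./OXO
[XOX/XOO/OX.] end (terminal -1, X#4); searched XO./X../OX. to 6

O's best at [XO./X../OX.]: (1,1)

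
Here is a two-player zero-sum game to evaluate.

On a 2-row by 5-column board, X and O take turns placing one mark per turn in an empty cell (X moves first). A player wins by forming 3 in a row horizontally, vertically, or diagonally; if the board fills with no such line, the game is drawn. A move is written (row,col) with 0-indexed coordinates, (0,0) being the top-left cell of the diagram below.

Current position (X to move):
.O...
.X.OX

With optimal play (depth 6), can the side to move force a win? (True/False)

ply 1, X at .O.../.X.OX | (0,0)=+0→XO.../.X.OX*; (0,2)=+0→.OX../.X.OX; (0,3)=+0→.O.X./.X.OX; (0,4)=-1→.O..X/.X.OX; (1,0)=+0→.O.../XX.OX; (1,2)=+0→.O.../.XXOX
ply 2, O at XO.../.X.OX | (0,2)=+0→XOO../.X.OX*; (0,3)=+0→XO.O./.X.OX; (0,4)=+0→XO..O/.X.OX; (1,0)=+0→XO.../OX.OX; (1,2)=+0→XO.../.XOOX
ply 3, X at XOO../.X.OX | (0,3)=+0→XOOX./.X.OX*; (0,4)=-1→XOO.X/.X.OX; (1,0)=-1→XOO../XX.OX; (1,2)=-1→XOO../.XXOX
ply 4, O at XOOX./.X.OX | (0,4)=+0→XOOXO/.X.OX*; (1,0)=+0→XOOX./OX.OX; (1,2)=+0→XOOX./.XOOX
ply 5, X at XOOXO/.X.OX | (1,0)=+0→XOOXO/XX.OX*; (1,2)=+0→XOOXO/.XXOX
ply 6, O at XOOXO/XX.OX | (1,2)=+0→XOOXO/XXOOX*
ply 7: XOOXO/XXOOX is terminal +0 (X); from .O.../.X.OX depth 6

X winning at [.O.../.X.OX]: False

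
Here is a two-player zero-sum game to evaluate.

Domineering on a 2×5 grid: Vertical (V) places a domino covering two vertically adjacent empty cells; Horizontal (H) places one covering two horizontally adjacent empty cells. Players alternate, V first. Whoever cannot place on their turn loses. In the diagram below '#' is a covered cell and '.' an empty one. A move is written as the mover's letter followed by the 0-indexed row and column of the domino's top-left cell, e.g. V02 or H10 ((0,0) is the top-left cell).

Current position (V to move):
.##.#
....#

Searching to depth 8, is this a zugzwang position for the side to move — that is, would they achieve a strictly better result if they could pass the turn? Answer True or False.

zugzwang(.##.#/....#, V) = True

p1 V@[.##.#/....#]: V00[###.#/#...#]-1* V03[.####/...##]-1
p2 H@[###.#/#...#]: H11[###.#/###.#]-1 H12[###.#/#.###]+1*
p3 V@[###.#/#.###] terminal -1; root [.##.#/....#] d8
suppose V passes — search the same position with H to move:
pass> p1 H@[.##.#/....#]: H10[.##.#/##..#]-1* H11[.##.#/.##.#]-1 H12[.##.#/..###]-1
pass> p2 V@[.##.#/##..#]: V03[.####/##.##]+1*
pass> p3 H@[.####/##.##] terminal -1; root [.##.#/....#] d8
for V: play -1, pass +1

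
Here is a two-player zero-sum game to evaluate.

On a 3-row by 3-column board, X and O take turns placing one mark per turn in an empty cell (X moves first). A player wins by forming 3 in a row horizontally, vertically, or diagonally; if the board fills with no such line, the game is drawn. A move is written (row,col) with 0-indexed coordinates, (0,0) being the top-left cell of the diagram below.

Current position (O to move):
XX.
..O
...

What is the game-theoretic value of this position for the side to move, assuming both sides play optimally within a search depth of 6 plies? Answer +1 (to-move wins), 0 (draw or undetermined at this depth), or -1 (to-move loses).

value(XX./..O/..., O) = +1

ply 1, O at XX./..O/... | (0,2)=+1→XXO/..O/...*; (1,0)=-1→XX./O.O/...; (1,1)=-1→XX./.OO/...; (2,0)=-1→XX./..O/O..; (2,1)=-1→XX./..O/.O.; (2,2)=-1→XX./..O/..O
ply 2, X at XXO/..O/... | (1,0)=-1→XXO/X.O/...*; (1,1)=-1→XXO/.XO/...; (2,0)=-1→XXO/..O/X..; (2,1)=-1→XXO/..O/.X.; (2,2)=-1→XXO/..O/..X
ply 3, O at XXO/X.O/... | (1,1)=-1→XXO/XOO/...; (2,0)=+1→XXO/X.O/O..*; (2,1)=-1→XXO/X.O/.O.; (2,2)=+1→XXO/X.O/..O
ply 4, X at XXO/X.O/O.. | (1,1)=-1→XXO/XXO/O..*; (2,1)=-1→XXO/X.O/OX.; (2,2)=-1→XXO/X.O/O.X
ply 5, O at XXO/XXO/O.. | (2,1)=-1→XXO/XXO/OO.; (2,2)=+1→XXO/XXO/O.O*
ply 6: XXO/XXO/O.O is terminal -1 (X); from XX./..O/... depth 6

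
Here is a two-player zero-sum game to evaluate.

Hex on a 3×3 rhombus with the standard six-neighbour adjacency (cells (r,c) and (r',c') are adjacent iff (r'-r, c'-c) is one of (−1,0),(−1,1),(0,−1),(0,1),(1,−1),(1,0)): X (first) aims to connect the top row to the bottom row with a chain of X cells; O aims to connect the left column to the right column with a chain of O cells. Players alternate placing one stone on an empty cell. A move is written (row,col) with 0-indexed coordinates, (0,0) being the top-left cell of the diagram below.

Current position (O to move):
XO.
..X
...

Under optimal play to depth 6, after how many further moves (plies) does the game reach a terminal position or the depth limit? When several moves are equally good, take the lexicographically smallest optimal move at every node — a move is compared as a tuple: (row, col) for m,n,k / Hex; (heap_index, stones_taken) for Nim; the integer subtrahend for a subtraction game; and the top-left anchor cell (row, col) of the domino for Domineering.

[XO./..X/...] O move#1: (0,2):-1/XOO/..X/...*, (1,0):-1/XO./O.X/..., (1,1):-1/XO./.OX/..., (2,0):-1/XO./..X/O.., (2,1):-1/XO./..X/.O., (2,2):-1/XO./..X/..O
[XOO/..X/...] X move#2: (1,0):+1/XOO/X.X/...*, (1,1):-1/XOO/.XX/..., (2,0):-1/XOO/..X/X.., (2,1):-1/XOO/..X/.X., (2,2):-1/XOO/..X/..X
[XOO/X.X/...] O move#3: (1,1):-1/XOO/XOX/...*, (2,0):-1/XOO/X.X/O.., (2,1):-1/XOO/X.X/.O., (2,2):-1/XOO/X.X/..O
[XOO/XOX/...] X move#4: (2,0):+1/XOO/XOX/X..*, (2,1):-1/XOO/XOX/.X., (2,2):-1/XOO/XOX/..X
[XOO/XOX/X..] end (terminal -1, O#5); searched XO./..X/... to 6

PV length from [XO./..X/...]: 4 plies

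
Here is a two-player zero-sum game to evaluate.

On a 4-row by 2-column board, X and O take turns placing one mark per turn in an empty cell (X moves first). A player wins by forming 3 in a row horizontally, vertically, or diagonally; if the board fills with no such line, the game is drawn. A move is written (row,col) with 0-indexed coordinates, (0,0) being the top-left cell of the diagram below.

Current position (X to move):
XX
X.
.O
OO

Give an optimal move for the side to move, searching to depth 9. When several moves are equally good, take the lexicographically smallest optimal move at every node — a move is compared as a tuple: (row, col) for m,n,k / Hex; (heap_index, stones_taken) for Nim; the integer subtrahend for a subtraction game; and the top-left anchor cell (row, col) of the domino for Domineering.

p1 X@[XX/X./.O/OO]: (1,1)[XX/XX/.O/OO]+0 (2,0)[XX/X./XO/OO]+1*
p2 O@[XX/X./XO/OO] terminal -1; root [XX/X./.O/OO] d9

X's best at [XX/X./.O/OO]: (2,0)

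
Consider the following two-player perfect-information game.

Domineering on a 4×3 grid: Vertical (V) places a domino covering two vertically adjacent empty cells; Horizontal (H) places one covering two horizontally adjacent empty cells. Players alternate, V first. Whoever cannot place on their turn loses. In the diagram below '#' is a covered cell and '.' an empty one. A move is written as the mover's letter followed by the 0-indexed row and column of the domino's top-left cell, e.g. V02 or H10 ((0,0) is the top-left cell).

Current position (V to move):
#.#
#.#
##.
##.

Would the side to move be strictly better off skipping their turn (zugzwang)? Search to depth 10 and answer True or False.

zugzwang(#.#/#.#/##./##., V) = False

p1 V@[#.#/#.#/##./##.]: V01[###/###/##./##.]+1* V22[#.#/#.#/###/###]+1
p2 H@[###/###/##./##.] terminal -1; root [#.#/#.#/##./##.] d10
suppose V passes — search the same position with H to move:
pass> p1 H@[#.#/#.#/##./##.] terminal -1; root [#.#/#.#/##./##.] d10
for V: play +1, pass +1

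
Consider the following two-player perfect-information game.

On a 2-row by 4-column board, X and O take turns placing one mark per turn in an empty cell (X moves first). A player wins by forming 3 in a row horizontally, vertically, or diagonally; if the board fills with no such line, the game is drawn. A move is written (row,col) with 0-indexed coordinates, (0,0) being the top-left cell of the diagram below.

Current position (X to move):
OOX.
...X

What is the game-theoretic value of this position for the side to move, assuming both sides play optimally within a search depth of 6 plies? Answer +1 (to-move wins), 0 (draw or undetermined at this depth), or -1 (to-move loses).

value(OOX./...X, X) = 0

ply 1, X at OOX./...X | (0,3)=+0→OOXX/...X*; (1,0)=+0→OOX./X..X; (1,1)=+0→OOX./.X.X; (1,2)=+0→OOX./..XX
ply 2, O at OOXX/...X | (1,0)=+0→OOXX/O..X*; (1,1)=+0→OOXX/.O.X; (1,2)=+0→OOXX/..OX
ply 3, X at OOXX/O..X | (1,1)=+0→OOXX/OX.X*; (1,2)=+0→OOXX/O.XX
ply 4, O at OOXX/OX.X | (1,2)=+0→OOXX/OXOX*
ply 5: OOXX/OXOX is terminal +0 (X); from OOX./...X depth 6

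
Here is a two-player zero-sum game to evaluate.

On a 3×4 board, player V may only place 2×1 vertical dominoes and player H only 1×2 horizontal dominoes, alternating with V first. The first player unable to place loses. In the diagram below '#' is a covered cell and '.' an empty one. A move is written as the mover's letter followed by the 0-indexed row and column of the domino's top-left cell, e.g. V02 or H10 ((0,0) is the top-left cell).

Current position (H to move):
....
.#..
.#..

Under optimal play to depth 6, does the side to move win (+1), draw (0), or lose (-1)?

value(..../.#../.#.., H) = +1

ply 1, H at ..../.#../.#.. | H00=-1→##../.#../.#..; H01=-1→.##./.#../.#..; H02=-1→..##/.#../.#..; H12=+1→..../.###/.#..*; H22=-1→..../.#../.###
ply 2, V at ..../.###/.#.. | V00=-1→#.../####/.#..*; V10=-1→..../####/##..
ply 3, H at #.../####/.#.. | H01=+1→###./####/.#..*; H02=+1→#.##/####/.#..; H22=+1→#.../####/.###
ply 4: ###./####/.#.. is terminal -1 (V); from ..../.#../.#.. depth 6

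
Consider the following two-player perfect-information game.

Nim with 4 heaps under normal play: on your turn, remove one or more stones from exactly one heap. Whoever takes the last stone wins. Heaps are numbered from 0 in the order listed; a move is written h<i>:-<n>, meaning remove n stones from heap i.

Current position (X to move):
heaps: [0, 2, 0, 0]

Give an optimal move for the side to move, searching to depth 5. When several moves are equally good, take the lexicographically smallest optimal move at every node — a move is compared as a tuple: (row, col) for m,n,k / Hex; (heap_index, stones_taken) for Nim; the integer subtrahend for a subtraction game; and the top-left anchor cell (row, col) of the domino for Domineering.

X's best at [(0,2,0,0)]: h1:-2

ply 1, X at (0,2,0,0) | h1:-1=-1→(0,1,0,0); h1:-2=+1→(0,0,0,0)*
ply 2: (0,0,0,0) is terminal -1 (O); from (0,2,0,0) depth 5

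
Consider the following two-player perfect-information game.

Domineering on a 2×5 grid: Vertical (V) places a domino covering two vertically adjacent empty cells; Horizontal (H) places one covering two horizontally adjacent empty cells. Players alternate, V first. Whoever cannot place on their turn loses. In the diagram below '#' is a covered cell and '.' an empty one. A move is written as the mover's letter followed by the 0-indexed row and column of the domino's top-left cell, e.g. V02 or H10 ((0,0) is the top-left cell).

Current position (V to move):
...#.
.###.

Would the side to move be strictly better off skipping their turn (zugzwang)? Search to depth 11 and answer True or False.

zugzwang(...#./.###., V) = False

ply 1, V at ...#./.###. | V00=+1→#..#./####.*; V04=-1→...##/.####
ply 2, H at #..#./####. | H01=-1→####./####.*
ply 3, V at ####./####. | V04=+1→#####/#####*
ply 4: #####/##### is terminal -1 (H); from ...#./.###. depth 11
pass branch (H moves first from the same position):
  | ply 1, H at ...#./.###. | H00=-1→##.#./.###.*; H01=-1→.###./.###.
  | ply 2, V at ##.#./.###. | V04=+1→##.##/.####*
  | ply 3: ##.##/.#### is terminal -1 (H); from ...#./.###. depth 11
V moving scores +1; V passing scores +1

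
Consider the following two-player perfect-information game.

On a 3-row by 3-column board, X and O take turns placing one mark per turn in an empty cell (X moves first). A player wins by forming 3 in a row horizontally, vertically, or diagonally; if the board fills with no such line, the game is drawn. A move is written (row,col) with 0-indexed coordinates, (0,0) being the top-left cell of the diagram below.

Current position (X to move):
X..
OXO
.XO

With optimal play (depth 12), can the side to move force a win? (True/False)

X winning at [X../OXO/.XO]: True

[X../OXO/.XO] X move#1: (0,1):+1/XX./OXO/.XO*, (0,2):+1/X.X/OXO/.XO, (2,0):-1/X../OXO/XXO
[XX./OXO/.XO] end (terminal -1, O#2); searched X../OXO/.XO to 12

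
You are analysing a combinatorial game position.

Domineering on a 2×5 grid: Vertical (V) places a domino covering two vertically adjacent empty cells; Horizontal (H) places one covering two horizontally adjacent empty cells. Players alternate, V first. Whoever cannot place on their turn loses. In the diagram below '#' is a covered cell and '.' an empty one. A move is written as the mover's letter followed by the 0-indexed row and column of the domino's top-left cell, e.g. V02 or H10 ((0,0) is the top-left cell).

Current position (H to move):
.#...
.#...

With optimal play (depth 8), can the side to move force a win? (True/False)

H winning at [.#.../.#...]: False

[.#.../.#...] H move#1: H02:-1/.###./.#...*, H03:-1/.#.##/.#..., H12:-1/.#.../.###., H13:-1/.#.../.#.##
[.###./.#...] V move#2: V00:-1/####./##..., V04:+1/.####/.#..#*
[.####/.#..#] H move#3: H12:-1/.####/.####*
[.####/.####] V move#4: V00:+1/#####/#####*
[#####/#####] end (terminal -1, H#5); searched .#.../.#... to 8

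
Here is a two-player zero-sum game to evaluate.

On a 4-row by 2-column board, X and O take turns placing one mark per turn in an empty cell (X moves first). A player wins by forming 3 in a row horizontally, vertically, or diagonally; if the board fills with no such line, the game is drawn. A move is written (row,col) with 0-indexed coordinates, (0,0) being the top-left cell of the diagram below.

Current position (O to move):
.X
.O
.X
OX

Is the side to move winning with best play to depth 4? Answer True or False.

ply 1, O at .X/.O/.X/OX | (0,0)=+0→OX/.O/.X/OX*; (1,0)=+0→.X/OO/.X/OX; (2,0)=+0→.X/.O/OX/OX
ply 2, X at OX/.O/.X/OX | (1,0)=+0→OX/XO/.X/OX*; (2,0)=+0→OX/.O/XX/OX
ply 3, O at OX/XO/.X/OX | (2,0)=+0→OX/XO/OX/OX*
ply 4: OX/XO/OX/OX is terminal +0 (X); from .X/.O/.X/OX depth 4

O winning at [.X/.O/.X/OX]: False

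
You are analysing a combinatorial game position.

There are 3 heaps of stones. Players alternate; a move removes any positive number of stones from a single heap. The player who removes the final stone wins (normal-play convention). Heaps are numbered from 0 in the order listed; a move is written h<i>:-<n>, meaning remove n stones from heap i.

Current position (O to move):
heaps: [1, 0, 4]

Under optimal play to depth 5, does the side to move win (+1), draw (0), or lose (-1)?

p1 O@[(1,0,4)]: h0:-1[(0,0,4)]-1 h2:-1[(1,0,3)]-1 h2:-2[(1,0,2)]-1 h2:-3[(1,0,1)]+1* h2:-4[(1,0,0)]-1
p2 X@[(1,0,1)]: h0:-1[(0,0,1)]-1* h2:-1[(1,0,0)]-1
p3 O@[(0,0,1)]: h2:-1[(0,0,0)]+1*
p4 X@[(0,0,0)] terminal -1; root [(1,0,4)] d5

value((1,0,4), O) = +1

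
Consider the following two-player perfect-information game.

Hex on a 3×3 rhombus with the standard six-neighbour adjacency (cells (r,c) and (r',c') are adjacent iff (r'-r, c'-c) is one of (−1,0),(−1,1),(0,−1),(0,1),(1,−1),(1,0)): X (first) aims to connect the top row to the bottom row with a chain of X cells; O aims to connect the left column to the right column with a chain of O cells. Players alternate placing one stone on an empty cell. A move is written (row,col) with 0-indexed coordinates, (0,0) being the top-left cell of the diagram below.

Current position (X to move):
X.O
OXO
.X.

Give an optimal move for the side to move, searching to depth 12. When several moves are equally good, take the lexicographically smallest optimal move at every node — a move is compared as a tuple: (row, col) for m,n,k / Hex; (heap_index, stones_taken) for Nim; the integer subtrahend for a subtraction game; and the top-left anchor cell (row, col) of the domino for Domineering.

X's best at [X.O/OXO/.X.]: (0,1)

[X.O/OXO/.X.] X move#1: (0,1):+1/XXO/OXO/.X.*, (2,0):-1/X.O/OXO/XX., (2,2):-1/X.O/OXO/.XX
[XXO/OXO/.X.] end (terminal -1, O#2); searched X.O/OXO/.X. to 12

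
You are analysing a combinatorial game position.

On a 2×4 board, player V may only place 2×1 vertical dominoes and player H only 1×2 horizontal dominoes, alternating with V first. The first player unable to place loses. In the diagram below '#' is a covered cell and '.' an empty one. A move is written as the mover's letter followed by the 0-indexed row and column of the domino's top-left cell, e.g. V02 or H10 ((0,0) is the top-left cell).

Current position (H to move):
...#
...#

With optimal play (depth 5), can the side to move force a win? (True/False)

[...#/...#] H move#1: H00:+1/##.#/...#*, H01:+1/.###/...#, H10:+1/...#/##.#, H11:+1/...#/.###
[##.#/...#] V move#2: V02:-1/####/..##*
[####/..##] H move#3: H10:+1/####/####*
[####/####] end (terminal -1, V#4); searched ...#/...# to 5

H winning at [...#/...#]: True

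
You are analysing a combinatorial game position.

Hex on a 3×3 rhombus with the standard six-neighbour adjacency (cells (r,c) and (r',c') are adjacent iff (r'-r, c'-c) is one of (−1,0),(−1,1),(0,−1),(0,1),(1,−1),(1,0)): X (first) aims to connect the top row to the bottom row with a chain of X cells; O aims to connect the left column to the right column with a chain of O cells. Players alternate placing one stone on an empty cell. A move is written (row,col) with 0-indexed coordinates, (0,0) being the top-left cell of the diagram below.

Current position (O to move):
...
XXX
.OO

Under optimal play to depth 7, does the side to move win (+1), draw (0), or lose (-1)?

value(.../XXX/.OO, O) = +1

ply 1, O at .../XXX/.OO | (0,0)=-1→O../XXX/.OO; (0,1)=-1→.O./XXX/.OO; (0,2)=-1→..O/XXX/.OO; (2,0)=+1→.../XXX/OOO*
ply 2: .../XXX/OOO is terminal -1 (X); from .../XXX/.OO depth 7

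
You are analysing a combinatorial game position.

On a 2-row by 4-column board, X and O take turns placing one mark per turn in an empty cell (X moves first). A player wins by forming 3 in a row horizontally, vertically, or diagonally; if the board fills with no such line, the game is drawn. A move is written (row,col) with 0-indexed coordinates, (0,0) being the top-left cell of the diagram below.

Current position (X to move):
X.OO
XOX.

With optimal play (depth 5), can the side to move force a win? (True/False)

X winning at [X.OO/XOX.]: False

[X.OO/XOX.] X move#1: (0,1):+0/XXOO/XOX.*, (1,3):-1/X.OO/XOXX
[XXOO/XOX.] O move#2: (1,3):+0/XXOO/XOXO*
[XXOO/XOXO] end (terminal +0, X#3); searched X.OO/XOX. to 5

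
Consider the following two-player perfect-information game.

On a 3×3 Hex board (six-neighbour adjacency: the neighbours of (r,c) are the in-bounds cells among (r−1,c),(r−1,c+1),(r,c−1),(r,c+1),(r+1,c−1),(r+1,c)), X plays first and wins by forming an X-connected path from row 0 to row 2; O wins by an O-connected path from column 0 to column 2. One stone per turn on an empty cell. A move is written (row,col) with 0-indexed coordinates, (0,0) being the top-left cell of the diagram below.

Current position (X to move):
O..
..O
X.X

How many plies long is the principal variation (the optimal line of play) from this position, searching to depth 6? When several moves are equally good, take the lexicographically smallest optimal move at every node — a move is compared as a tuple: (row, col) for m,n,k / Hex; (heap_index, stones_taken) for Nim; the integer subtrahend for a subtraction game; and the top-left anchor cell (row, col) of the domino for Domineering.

p1 X@[O../..O/X.X]: (0,1)[OX./..O/X.X]+1* (0,2)[O.X/..O/X.X]-1 (1,0)[O../X.O/X.X]-1 (1,1)[O../.XO/X.X]+1 (2,1)[O../..O/XXX]-1
p2 O@[OX./..O/X.X]: (0,2)[OXO/..O/X.X]-1* (1,0)[OX./O.O/X.X]-1 (1,1)[OX./.OO/X.X]-1 (2,1)[OX./..O/XOX]-1
p3 X@[OXO/..O/X.X]: (1,0)[OXO/X.O/X.X]+1* (1,1)[OXO/.XO/X.X]+1 (2,1)[OXO/..O/XXX]+1
p4 O@[OXO/X.O/X.X] terminal -1; root [O../..O/X.X] d6

PV length from [O../..O/X.X]: 3 plies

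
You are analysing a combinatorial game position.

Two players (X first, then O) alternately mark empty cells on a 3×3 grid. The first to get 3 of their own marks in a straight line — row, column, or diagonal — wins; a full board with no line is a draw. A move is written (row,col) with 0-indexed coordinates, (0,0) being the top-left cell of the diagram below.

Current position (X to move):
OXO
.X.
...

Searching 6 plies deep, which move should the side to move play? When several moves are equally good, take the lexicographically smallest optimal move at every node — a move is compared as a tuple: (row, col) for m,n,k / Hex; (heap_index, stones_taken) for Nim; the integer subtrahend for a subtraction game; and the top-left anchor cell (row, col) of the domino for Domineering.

p1 X@[OXO/.X./...]: (1,0)[OXO/XX./...]+1* (1,2)[OXO/.XX/...]+1 (2,0)[OXO/.X./X..]+0 (2,1)[OXO/.X./.X.]+1 (2,2)[OXO/.X./..X]+0
p2 O@[OXO/XX./...]: (1,2)[OXO/XXO/...]-1* (2,0)[OXO/XX./O..]-1 (2,1)[OXO/XX./.O.]-1 (2,2)[OXO/XX./..O]-1
p3 X@[OXO/XXO/...]: (2,0)[OXO/XXO/X..]-1 (2,1)[OXO/XXO/.X.]+1* (2,2)[OXO/XXO/..X]+0
p4 O@[OXO/XXO/.X.] terminal -1; root [OXO/.X./...] d6

X's best at [OXO/.X./...]: (1,0)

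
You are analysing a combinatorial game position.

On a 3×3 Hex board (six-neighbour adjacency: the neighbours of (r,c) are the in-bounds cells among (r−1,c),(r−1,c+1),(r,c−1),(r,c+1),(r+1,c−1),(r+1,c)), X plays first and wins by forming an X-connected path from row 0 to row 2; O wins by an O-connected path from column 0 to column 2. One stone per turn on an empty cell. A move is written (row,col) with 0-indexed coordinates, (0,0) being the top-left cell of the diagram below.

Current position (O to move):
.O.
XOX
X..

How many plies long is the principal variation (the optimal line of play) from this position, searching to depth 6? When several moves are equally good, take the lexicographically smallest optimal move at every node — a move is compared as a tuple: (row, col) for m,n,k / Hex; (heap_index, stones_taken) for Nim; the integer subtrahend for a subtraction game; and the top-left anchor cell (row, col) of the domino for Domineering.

PV length from [.O./XOX/X..]: 4 plies

ply 1, O at .O./XOX/X.. | (0,0)=-1→OO./XOX/X..*; (0,2)=-1→.OO/XOX/X..; (2,1)=-1→.O./XOX/XO.; (2,2)=-1→.O./XOX/X.O
ply 2, X at OO./XOX/X.. | (0,2)=+1→OOX/XOX/X..*; (2,1)=-1→OO./XOX/XX.; (2,2)=-1→OO./XOX/X.X
ply 3, O at OOX/XOX/X.. | (2,1)=-1→OOX/XOX/XO.*; (2,2)=-1→OOX/XOX/X.O
ply 4, X at OOX/XOX/XO. | (2,2)=+1→OOX/XOX/XOX*
ply 5: OOX/XOX/XOX is terminal -1 (O); from .O./XOX/X.. depth 6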